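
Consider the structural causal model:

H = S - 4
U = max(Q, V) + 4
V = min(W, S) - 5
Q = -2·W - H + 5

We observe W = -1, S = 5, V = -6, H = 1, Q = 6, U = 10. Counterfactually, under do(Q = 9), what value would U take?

The intervention breaks the incoming arrows to Q: Q = -2·W - H + 5 no longer applies, and Q = 9.
V = min(W, S) - 5  [with W=-1, S=5]  = -6
U = max(Q, V) + 4  [with Q=9, V=-6]  = 13

13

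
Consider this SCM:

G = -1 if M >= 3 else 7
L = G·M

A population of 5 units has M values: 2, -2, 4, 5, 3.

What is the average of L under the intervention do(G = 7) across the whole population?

The intervention sets G=7 in all 5 units regardless of M. Recomputing L per unit gives 14, -14, 28, 35, 21; average 16.8.

16.8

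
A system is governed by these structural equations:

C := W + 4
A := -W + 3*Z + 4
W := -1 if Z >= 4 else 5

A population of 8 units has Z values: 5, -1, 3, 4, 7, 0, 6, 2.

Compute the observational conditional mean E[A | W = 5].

2

Observing W=5 restricts to units where W's equation naturally yields 5: Z ∈ {-1, 3, 0, 2}. In that subpopulation A = -4, 8, -1, 5, mean 2.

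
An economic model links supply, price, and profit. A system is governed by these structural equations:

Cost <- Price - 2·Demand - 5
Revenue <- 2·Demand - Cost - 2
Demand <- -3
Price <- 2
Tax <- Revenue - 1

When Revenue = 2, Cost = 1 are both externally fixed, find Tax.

The joint intervention fixes Revenue = 2, Cost = 1, removing each variable's own equation.
Tax = Revenue - 1  [with Revenue=2]  = 1

1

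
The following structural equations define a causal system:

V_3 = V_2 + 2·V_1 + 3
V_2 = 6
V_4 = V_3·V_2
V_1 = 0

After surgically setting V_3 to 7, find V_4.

The intervention breaks the incoming arrows to V_3: V_3 = V_2 + 2·V_1 + 3 no longer applies, and V_3 = 7.
V_4 = V_3·V_2  [with V_3=7, V_2=6]  = 42

42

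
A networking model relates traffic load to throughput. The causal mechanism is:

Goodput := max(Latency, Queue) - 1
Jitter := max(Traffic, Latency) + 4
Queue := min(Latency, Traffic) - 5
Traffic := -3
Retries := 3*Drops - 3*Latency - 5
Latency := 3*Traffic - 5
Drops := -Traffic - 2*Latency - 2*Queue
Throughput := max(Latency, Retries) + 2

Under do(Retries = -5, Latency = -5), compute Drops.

Setting Retries = -5, Latency = -5 by intervention discards those variables' equations.
Queue = min(Latency, Traffic) - 5  [with Latency=-5, Traffic=-3]  = -10
Drops = -Traffic - 2*Latency - 2*Queue  [with Traffic=-3, Latency=-5, Queue=-10]  = 33

33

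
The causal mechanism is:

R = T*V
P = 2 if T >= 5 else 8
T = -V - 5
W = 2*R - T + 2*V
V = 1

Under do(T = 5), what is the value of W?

7

Under do(T=5), the mechanism T = -V - 5 is discarded; T is fixed at 5.
R = T*V  [with T=5, V=1]  = 5
W = 2*R - T + 2*V  [with R=5, T=5, V=1]  = 7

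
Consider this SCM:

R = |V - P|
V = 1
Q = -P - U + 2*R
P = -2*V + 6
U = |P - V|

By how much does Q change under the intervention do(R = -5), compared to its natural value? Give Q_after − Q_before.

do(R=-5) replaces the equation R = |V - P| with the constant R = -5.
P = -2*V + 6  [with V=1]  = 4
U = |P - V|  [with P=4, V=1]  = 3
Q = -P - U + 2*R  [with P=4, U=3, R=-5]  = -17
Without intervention: P = -2*V + 6  [with V=1]  = 4; R = |V - P|  [with V=1, P=4]  = 3; U = |P - V|  [with P=4, V=1]  = 3; Q = -P - U + 2*R  [with P=4, U=3, R=3]  = -1.
Change = -17 − (-1) = -16.

-16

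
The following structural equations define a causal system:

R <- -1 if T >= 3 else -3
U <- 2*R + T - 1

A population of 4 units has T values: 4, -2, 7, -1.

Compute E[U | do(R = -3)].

-5

Under do(R=-3), R's equation is replaced by R=-3 for every unit. Per-unit U: -3, -9, 0, -8. Mean = -5.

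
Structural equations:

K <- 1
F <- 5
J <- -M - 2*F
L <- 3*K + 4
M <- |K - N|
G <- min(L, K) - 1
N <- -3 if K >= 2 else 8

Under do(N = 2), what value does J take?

The intervention breaks the incoming arrows to N: N <- -3 if K >= 2 else 8 no longer applies, and N = 2.
M = |K - N|  [with K=1, N=2]  = 1
J = -M - 2*F  [with M=1, F=5]  = -11

-11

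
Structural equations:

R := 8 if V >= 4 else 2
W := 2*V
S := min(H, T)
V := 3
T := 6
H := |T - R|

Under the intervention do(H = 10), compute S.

6

The intervention breaks the incoming arrows to H: H := |T - R| no longer applies, and H = 10.
S = min(H, T)  [with H=10, T=6]  = 6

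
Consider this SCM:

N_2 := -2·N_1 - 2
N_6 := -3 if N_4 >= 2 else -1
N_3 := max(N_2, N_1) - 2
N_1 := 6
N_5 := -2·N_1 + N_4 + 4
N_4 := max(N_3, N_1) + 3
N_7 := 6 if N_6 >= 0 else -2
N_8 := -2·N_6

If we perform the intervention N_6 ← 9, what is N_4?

do(N_6=9) replaces the equation N_6 := -3 if N_4 >= 2 else -1 with the constant N_6 = 9.
No directed path runs from N_6 to N_4, so N_4 keeps its natural value.
N_2 = -2·N_1 - 2  [with N_1=6]  = -14
N_3 = max(N_2, N_1) - 2  [with N_2=-14, N_1=6]  = 4
N_4 = max(N_3, N_1) + 3  [with N_3=4, N_1=6]  = 9

9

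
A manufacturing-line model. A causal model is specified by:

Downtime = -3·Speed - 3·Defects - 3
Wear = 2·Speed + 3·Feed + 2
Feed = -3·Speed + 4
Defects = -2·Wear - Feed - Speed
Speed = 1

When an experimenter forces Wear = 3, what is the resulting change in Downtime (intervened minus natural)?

do(Wear=3) replaces the equation Wear = 2·Speed + 3·Feed + 2 with the constant Wear = 3.
Feed = -3·Speed + 4  [with Speed=1]  = 1
Defects = -2·Wear - Feed - Speed  [with Wear=3, Feed=1, Speed=1]  = -8
Downtime = -3·Speed - 3·Defects - 3  [with Speed=1, Defects=-8]  = 18
Without intervention: Feed = -3·Speed + 4  [with Speed=1]  = 1; Wear = 2·Speed + 3·Feed + 2  [with Speed=1, Feed=1]  = 7; Defects = -2·Wear - Feed - Speed  [with Wear=7, Feed=1, Speed=1]  = -16; Downtime = -3·Speed - 3·Defects - 3  [with Speed=1, Defects=-16]  = 42.
Change = 18 − 42 = -24.

-24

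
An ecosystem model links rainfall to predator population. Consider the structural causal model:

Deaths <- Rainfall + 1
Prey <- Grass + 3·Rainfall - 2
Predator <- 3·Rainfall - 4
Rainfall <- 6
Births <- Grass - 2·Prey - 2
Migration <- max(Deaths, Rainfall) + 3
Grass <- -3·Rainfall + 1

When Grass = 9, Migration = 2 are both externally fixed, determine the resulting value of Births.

-43

Setting Grass = 9, Migration = 2 by intervention discards those variables' equations.
Prey = Grass + 3·Rainfall - 2  [with Grass=9, Rainfall=6]  = 25
Births = Grass - 2·Prey - 2  [with Grass=9, Prey=25]  = -43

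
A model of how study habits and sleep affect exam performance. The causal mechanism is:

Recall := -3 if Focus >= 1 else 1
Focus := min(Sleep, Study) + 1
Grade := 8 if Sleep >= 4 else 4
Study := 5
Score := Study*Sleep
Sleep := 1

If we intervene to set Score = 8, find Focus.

Under do(Score=8), the mechanism Score := Study*Sleep is discarded; Score is fixed at 8.
Since Focus is not a descendant of the intervened variable, it is unaffected.
Focus = min(Sleep, Study) + 1  [with Sleep=1, Study=5]  = 2

2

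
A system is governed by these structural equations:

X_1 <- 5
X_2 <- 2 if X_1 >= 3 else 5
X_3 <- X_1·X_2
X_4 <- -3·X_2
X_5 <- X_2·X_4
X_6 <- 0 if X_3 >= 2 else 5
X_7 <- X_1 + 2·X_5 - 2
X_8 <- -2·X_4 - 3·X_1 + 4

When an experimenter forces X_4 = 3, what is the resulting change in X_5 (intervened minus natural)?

18

Intervening sets X_4 = 3 and removes its equation (X_4 <- -3·X_2).
X_2 = 2 if X_1 >= 3 else 5  [with X_1=5]  = 2
X_5 = X_2·X_4  [with X_2=2, X_4=3]  = 6
Without intervention: X_2 = 2 if X_1 >= 3 else 5  [with X_1=5]  = 2; X_4 = -3·X_2  [with X_2=2]  = -6; X_5 = X_2·X_4  [with X_2=2, X_4=-6]  = -12.
Change = 6 − (-12) = 18.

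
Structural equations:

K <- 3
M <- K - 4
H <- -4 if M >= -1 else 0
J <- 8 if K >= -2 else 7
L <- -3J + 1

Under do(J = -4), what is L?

13

Intervening sets J = -4 and removes its equation (J <- 8 if K >= -2 else 7).
L = -3J + 1  [with J=-4]  = 13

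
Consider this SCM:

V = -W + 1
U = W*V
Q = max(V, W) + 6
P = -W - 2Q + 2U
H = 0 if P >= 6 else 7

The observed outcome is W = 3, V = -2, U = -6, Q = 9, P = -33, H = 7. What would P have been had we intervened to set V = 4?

1

do(V=4) replaces the equation V = -W + 1 with the constant V = 4.
U = W*V  [with W=3, V=4]  = 12
Q = max(V, W) + 6  [with V=4, W=3]  = 10
P = -W - 2Q + 2U  [with W=3, Q=10, U=12]  = 1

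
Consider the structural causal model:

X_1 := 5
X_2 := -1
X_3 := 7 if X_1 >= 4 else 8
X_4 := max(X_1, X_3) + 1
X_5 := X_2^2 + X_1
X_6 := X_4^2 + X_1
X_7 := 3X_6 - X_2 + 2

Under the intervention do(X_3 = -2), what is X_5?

do(X_3=-2) replaces the equation X_3 := 7 if X_1 >= 4 else 8 with the constant X_3 = -2.
X_5 is not downstream of the intervention, so its value is determined by the original equations.
X_5 = X_2^2 + X_1  [with X_2=-1, X_1=5]  = 6

6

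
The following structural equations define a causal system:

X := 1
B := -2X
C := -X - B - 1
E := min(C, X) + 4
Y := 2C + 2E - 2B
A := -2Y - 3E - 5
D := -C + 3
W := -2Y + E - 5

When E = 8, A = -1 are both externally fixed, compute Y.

Setting E = 8, A = -1 by intervention discards those variables' equations.
B = -2X  [with X=1]  = -2
C = -X - B - 1  [with X=1, B=-2]  = 0
Y = 2C + 2E - 2B  [with C=0, E=8, B=-2]  = 20

20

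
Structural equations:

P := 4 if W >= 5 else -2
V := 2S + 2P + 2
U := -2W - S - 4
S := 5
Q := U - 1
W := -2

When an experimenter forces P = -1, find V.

10

Intervening sets P = -1 and removes its equation (P := 4 if W >= 5 else -2).
V = 2S + 2P + 2  [with S=5, P=-1]  = 10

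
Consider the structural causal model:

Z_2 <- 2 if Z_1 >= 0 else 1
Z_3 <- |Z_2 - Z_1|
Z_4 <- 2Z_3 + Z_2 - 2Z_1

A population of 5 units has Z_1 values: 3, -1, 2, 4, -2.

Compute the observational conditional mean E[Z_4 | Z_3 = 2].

Conditioning on Z_3=2 selects the 2 unit(s) with Z_1 ∈ {-1, 4}. Their Z_4 values: 7, -2. Mean = 2.5.

2.5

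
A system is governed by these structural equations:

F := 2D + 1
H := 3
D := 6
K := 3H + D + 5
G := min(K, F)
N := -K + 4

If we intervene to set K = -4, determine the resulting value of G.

-4

The intervention breaks the incoming arrows to K: K := 3H + D + 5 no longer applies, and K = -4.
F = 2D + 1  [with D=6]  = 13
G = min(K, F)  [with K=-4, F=13]  = -4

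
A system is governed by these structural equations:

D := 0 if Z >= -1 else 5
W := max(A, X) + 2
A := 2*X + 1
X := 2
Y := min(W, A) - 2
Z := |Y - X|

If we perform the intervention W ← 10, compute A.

5

Under do(W=10), the mechanism W := max(A, X) + 2 is discarded; W is fixed at 10.
Since A is not a descendant of the intervened variable, it is unaffected.
A = 2*X + 1  [with X=2]  = 5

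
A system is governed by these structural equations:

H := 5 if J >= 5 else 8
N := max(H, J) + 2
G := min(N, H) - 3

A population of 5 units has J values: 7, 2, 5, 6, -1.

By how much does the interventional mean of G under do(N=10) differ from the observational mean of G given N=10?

-1.8

Under do(N=10), N's equation is replaced by N=10 for every unit. Per-unit G: 2, 5, 2, 2, 5. Mean = 3.2.
Conditioning on N=10 selects the 2 unit(s) with J ∈ {2, -1}. Their G values: 5, 5. Mean = 5.
Difference = 3.2 − 5 = -1.8.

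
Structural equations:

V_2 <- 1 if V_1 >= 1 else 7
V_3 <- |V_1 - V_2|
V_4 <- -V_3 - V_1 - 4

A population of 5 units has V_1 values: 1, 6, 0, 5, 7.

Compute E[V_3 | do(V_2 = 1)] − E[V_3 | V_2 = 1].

-0.55

Under do(V_2=1), V_2's equation is replaced by V_2=1 for every unit. Per-unit V_3: 0, 5, 1, 4, 6. Mean = 3.2.
E[V_3|V_2=1] averages over only the 4 units with V_2=1 (V_1 = 1, 6, 5, 7): V_3 = 0, 5, 4, 6, mean 3.75.
Difference = 3.2 − 3.75 = -0.55.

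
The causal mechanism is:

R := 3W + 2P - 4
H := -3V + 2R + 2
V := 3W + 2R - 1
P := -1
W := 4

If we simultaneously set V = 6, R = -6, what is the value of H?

-28

The joint intervention fixes V = 6, R = -6, removing each variable's own equation.
H = -3V + 2R + 2  [with V=6, R=-6]  = -28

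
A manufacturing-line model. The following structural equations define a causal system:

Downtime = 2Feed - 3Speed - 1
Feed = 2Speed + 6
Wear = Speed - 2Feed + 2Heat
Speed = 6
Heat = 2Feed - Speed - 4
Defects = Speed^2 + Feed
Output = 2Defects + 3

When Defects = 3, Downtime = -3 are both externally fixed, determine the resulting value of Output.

9

Under do(Defects = 3, Downtime = -3), each intervened variable's structural equation is replaced by its fixed value.
Output = 2Defects + 3  [with Defects=3]  = 9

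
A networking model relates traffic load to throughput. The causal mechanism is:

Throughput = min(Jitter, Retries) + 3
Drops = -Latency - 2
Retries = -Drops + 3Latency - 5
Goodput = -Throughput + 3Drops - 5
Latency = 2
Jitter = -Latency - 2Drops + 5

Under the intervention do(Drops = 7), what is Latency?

Under do(Drops=7), the mechanism Drops = -Latency - 2 is discarded; Drops is fixed at 7.
Latency is not downstream of the intervention, so its value is determined by the original equations.

2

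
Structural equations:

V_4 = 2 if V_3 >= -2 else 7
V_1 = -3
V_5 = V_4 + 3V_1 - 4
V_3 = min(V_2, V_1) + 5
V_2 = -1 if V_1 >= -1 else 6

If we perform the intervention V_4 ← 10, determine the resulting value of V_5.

Intervening sets V_4 = 10 and removes its equation (V_4 = 2 if V_3 >= -2 else 7).
V_5 = V_4 + 3V_1 - 4  [with V_4=10, V_1=-3]  = -3

-3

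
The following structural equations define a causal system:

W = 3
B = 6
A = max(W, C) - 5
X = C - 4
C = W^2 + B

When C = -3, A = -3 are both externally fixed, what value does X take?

-7

Setting C = -3, A = -3 by intervention discards those variables' equations.
X = C - 4  [with C=-3]  = -7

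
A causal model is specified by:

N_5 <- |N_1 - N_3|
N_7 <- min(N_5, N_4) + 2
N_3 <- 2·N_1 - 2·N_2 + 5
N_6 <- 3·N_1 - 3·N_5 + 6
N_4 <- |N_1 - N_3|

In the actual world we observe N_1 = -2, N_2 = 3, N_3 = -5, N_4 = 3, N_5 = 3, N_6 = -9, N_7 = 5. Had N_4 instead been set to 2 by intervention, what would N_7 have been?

The intervention breaks the incoming arrows to N_4: N_4 <- |N_1 - N_3| no longer applies, and N_4 = 2.
N_3 = 2·N_1 - 2·N_2 + 5  [with N_1=-2, N_2=3]  = -5
N_5 = |N_1 - N_3|  [with N_1=-2, N_3=-5]  = 3
N_7 = min(N_5, N_4) + 2  [with N_5=3, N_4=2]  = 4

4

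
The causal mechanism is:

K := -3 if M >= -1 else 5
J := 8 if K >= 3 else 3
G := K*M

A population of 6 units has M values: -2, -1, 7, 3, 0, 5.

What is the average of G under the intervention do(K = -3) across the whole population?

-6

Every unit gets K=-3 under the intervention. G values become 6, 3, -21, -9, 0, -15; E[G|do(K=-3)] = -6.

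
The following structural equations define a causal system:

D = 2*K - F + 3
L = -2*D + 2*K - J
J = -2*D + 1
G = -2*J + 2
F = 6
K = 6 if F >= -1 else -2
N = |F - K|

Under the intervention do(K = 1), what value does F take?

Under do(K=1), the mechanism K = 6 if F >= -1 else -2 is discarded; K is fixed at 1.
F is not downstream of the intervention, so its value is determined by the original equations.

6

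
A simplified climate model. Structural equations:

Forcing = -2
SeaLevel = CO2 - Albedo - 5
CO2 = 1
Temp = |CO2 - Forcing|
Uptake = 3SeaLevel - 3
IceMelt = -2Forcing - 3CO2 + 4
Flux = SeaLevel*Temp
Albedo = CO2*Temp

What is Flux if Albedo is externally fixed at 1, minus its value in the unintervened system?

Under do(Albedo=1), the mechanism Albedo = CO2*Temp is discarded; Albedo is fixed at 1.
Temp = |CO2 - Forcing|  [with CO2=1, Forcing=-2]  = 3
SeaLevel = CO2 - Albedo - 5  [with CO2=1, Albedo=1]  = -5
Flux = SeaLevel*Temp  [with SeaLevel=-5, Temp=3]  = -15
Without intervention: Temp = |CO2 - Forcing|  [with CO2=1, Forcing=-2]  = 3; Albedo = CO2*Temp  [with CO2=1, Temp=3]  = 3; SeaLevel = CO2 - Albedo - 5  [with CO2=1, Albedo=3]  = -7; Flux = SeaLevel*Temp  [with SeaLevel=-7, Temp=3]  = -21.
Change = -15 − (-21) = 6.

6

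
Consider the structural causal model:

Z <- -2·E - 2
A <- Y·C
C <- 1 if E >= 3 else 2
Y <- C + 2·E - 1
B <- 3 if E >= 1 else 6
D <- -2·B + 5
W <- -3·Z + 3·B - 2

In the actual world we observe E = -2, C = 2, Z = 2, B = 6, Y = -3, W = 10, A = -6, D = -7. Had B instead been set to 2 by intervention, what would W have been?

Under do(B=2), the mechanism B <- 3 if E >= 1 else 6 is discarded; B is fixed at 2.
Z = -2·E - 2  [with E=-2]  = 2
W = -3·Z + 3·B - 2  [with Z=2, B=2]  = -2

-2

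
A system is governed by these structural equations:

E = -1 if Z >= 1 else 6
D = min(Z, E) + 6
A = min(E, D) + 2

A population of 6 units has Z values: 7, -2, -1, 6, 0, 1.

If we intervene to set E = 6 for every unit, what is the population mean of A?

The intervention sets E=6 in all 6 units regardless of Z. Recomputing A per unit gives 8, 6, 7, 8, 8, 8; average 7.5.

7.5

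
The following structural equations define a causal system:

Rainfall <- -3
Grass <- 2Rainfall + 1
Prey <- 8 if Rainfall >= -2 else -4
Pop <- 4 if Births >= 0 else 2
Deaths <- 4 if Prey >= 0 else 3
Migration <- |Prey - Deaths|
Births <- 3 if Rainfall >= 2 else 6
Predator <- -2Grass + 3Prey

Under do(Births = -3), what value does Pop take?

do(Births=-3) replaces the equation Births <- 3 if Rainfall >= 2 else 6 with the constant Births = -3.
Pop = 4 if Births >= 0 else 2  [with Births=-3]  = 2

2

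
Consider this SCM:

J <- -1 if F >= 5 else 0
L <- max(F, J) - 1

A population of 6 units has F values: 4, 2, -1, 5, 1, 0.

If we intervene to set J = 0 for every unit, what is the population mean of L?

do(J=0) breaks J's dependence on F. With J=0 fixed, L across the units is 3, 1, -1, 4, 0, -1, mean 1.

1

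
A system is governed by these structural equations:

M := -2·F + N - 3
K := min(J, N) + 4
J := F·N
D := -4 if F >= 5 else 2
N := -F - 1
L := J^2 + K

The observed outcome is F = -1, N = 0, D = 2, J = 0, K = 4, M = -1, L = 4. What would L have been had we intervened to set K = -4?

Under do(K=-4), the mechanism K := min(J, N) + 4 is discarded; K is fixed at -4.
N = -F - 1  [with F=-1]  = 0
J = F·N  [with F=-1, N=0]  = 0
L = J^2 + K  [with J=0, K=-4]  = -4

-4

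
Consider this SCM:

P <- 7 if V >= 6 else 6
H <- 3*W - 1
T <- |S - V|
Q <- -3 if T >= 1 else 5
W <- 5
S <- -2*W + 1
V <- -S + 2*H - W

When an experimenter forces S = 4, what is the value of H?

14

Under do(S=4), the mechanism S <- -2*W + 1 is discarded; S is fixed at 4.
Since H is not a descendant of the intervened variable, it is unaffected.
H = 3*W - 1  [with W=5]  = 14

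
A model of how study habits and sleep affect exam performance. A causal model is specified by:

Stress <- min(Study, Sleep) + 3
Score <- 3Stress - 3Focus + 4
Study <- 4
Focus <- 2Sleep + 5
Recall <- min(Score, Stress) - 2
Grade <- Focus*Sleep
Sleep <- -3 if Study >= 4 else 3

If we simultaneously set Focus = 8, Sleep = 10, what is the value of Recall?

The joint intervention fixes Focus = 8, Sleep = 10, removing each variable's own equation.
Stress = min(Study, Sleep) + 3  [with Study=4, Sleep=10]  = 7
Score = 3Stress - 3Focus + 4  [with Stress=7, Focus=8]  = 1
Recall = min(Score, Stress) - 2  [with Score=1, Stress=7]  = -1

-1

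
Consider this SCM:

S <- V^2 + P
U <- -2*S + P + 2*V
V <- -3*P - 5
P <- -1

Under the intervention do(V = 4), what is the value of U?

Under do(V=4), the mechanism V <- -3*P - 5 is discarded; V is fixed at 4.
S = V^2 + P  [with V=4, P=-1]  = 15
U = -2*S + P + 2*V  [with S=15, P=-1, V=4]  = -23

-23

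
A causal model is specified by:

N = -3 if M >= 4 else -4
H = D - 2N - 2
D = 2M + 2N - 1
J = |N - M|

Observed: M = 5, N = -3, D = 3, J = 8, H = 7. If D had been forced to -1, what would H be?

3

do(D=-1) replaces the equation D = 2M + 2N - 1 with the constant D = -1.
N = -3 if M >= 4 else -4  [with M=5]  = -3
H = D - 2N - 2  [with D=-1, N=-3]  = 3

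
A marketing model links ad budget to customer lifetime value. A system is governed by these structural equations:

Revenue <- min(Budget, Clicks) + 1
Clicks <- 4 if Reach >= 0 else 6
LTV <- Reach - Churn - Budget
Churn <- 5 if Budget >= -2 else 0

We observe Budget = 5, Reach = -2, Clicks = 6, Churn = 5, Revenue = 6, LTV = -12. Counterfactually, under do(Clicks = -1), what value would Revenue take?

do(Clicks=-1) replaces the equation Clicks <- 4 if Reach >= 0 else 6 with the constant Clicks = -1.
Revenue = min(Budget, Clicks) + 1  [with Budget=5, Clicks=-1]  = 0

0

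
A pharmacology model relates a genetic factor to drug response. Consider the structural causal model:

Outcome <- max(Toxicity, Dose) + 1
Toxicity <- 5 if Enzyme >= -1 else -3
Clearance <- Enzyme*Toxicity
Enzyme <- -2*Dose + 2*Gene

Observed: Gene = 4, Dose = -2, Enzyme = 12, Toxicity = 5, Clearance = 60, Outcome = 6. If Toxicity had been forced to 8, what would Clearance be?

Intervening sets Toxicity = 8 and removes its equation (Toxicity <- 5 if Enzyme >= -1 else -3).
Enzyme = -2*Dose + 2*Gene  [with Dose=-2, Gene=4]  = 12
Clearance = Enzyme*Toxicity  [with Enzyme=12, Toxicity=8]  = 96

96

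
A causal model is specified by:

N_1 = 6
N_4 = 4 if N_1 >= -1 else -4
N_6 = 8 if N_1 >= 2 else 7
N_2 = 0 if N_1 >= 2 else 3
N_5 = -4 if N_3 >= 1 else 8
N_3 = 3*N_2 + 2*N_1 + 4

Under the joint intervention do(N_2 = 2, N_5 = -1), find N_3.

22

Under do(N_2 = 2, N_5 = -1), each intervened variable's structural equation is replaced by its fixed value.
N_3 = 3*N_2 + 2*N_1 + 4  [with N_2=2, N_1=6]  = 22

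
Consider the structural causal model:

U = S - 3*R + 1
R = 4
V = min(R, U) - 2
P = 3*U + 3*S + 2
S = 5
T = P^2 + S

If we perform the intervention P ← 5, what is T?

Intervening sets P = 5 and removes its equation (P = 3*U + 3*S + 2).
T = P^2 + S  [with P=5, S=5]  = 30

30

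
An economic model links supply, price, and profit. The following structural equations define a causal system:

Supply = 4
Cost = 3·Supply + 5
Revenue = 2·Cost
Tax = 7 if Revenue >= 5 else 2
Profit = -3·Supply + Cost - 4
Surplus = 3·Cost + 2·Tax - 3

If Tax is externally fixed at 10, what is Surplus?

68

Under do(Tax=10), the mechanism Tax = 7 if Revenue >= 5 else 2 is discarded; Tax is fixed at 10.
Cost = 3·Supply + 5  [with Supply=4]  = 17
Surplus = 3·Cost + 2·Tax - 3  [with Cost=17, Tax=10]  = 68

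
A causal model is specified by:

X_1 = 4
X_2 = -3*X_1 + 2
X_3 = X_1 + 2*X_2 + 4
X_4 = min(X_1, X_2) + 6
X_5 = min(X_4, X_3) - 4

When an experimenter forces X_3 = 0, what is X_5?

do(X_3=0) replaces the equation X_3 = X_1 + 2*X_2 + 4 with the constant X_3 = 0.
X_2 = -3*X_1 + 2  [with X_1=4]  = -10
X_4 = min(X_1, X_2) + 6  [with X_1=4, X_2=-10]  = -4
X_5 = min(X_4, X_3) - 4  [with X_4=-4, X_3=0]  = -8

-8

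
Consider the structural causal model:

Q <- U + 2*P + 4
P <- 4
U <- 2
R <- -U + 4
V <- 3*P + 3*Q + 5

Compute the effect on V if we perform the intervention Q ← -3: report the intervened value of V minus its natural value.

-51

The intervention breaks the incoming arrows to Q: Q <- U + 2*P + 4 no longer applies, and Q = -3.
V = 3*P + 3*Q + 5  [with P=4, Q=-3]  = 8
Without intervention: Q = U + 2*P + 4  [with U=2, P=4]  = 14; V = 3*P + 3*Q + 5  [with P=4, Q=14]  = 59.
Change = 8 − 59 = -51.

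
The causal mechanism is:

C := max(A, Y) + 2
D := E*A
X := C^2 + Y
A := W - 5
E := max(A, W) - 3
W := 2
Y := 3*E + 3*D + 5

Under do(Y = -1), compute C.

The intervention breaks the incoming arrows to Y: Y := 3*E + 3*D + 5 no longer applies, and Y = -1.
A = W - 5  [with W=2]  = -3
C = max(A, Y) + 2  [with A=-3, Y=-1]  = 1

1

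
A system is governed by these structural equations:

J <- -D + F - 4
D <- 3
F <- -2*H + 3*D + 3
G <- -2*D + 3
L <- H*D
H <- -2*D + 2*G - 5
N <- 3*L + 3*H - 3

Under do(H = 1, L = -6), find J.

The joint intervention fixes H = 1, L = -6, removing each variable's own equation.
F = -2*H + 3*D + 3  [with H=1, D=3]  = 10
J = -D + F - 4  [with D=3, F=10]  = 3

3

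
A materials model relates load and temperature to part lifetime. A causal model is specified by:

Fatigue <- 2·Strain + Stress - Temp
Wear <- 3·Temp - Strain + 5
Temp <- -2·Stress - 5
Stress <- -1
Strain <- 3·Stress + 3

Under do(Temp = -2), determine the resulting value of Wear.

-1

The intervention breaks the incoming arrows to Temp: Temp <- -2·Stress - 5 no longer applies, and Temp = -2.
Strain = 3·Stress + 3  [with Stress=-1]  = 0
Wear = 3·Temp - Strain + 5  [with Temp=-2, Strain=0]  = -1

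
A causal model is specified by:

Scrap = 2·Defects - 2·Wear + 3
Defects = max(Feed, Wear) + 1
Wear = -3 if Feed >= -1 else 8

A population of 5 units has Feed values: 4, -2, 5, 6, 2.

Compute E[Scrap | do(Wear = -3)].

17

Every unit gets Wear=-3 under the intervention. Scrap values become 19, 7, 21, 23, 15; E[Scrap|do(Wear=-3)] = 17.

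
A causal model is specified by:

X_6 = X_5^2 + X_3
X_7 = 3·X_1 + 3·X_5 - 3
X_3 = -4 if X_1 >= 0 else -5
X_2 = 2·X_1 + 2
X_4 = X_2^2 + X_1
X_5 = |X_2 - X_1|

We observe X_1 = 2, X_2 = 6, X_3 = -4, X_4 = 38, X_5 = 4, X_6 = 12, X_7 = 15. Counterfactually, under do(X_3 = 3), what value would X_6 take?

The intervention breaks the incoming arrows to X_3: X_3 = -4 if X_1 >= 0 else -5 no longer applies, and X_3 = 3.
X_2 = 2·X_1 + 2  [with X_1=2]  = 6
X_5 = |X_2 - X_1|  [with X_2=6, X_1=2]  = 4
X_6 = X_5^2 + X_3  [with X_5=4, X_3=3]  = 19

19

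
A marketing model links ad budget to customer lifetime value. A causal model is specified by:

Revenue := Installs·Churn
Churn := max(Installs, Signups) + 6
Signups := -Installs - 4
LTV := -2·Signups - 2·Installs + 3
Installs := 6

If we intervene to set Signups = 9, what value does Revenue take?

Under do(Signups=9), the mechanism Signups := -Installs - 4 is discarded; Signups is fixed at 9.
Churn = max(Installs, Signups) + 6  [with Installs=6, Signups=9]  = 15
Revenue = Installs·Churn  [with Installs=6, Churn=15]  = 90

90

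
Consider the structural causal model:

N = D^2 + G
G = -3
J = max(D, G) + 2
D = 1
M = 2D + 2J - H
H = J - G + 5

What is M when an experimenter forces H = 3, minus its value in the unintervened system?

8

Intervening sets H = 3 and removes its equation (H = J - G + 5).
J = max(D, G) + 2  [with D=1, G=-3]  = 3
M = 2D + 2J - H  [with D=1, J=3, H=3]  = 5
Without intervention: J = max(D, G) + 2  [with D=1, G=-3]  = 3; H = J - G + 5  [with J=3, G=-3]  = 11; M = 2D + 2J - H  [with D=1, J=3, H=11]  = -3.
Change = 5 − (-3) = 8.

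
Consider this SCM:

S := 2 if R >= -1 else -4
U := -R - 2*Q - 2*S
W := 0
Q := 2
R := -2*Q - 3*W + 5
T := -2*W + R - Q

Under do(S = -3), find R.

1

Under do(S=-3), the mechanism S := 2 if R >= -1 else -4 is discarded; S is fixed at -3.
Since R is not a descendant of the intervened variable, it is unaffected.
R = -2*Q - 3*W + 5  [with Q=2, W=0]  = 1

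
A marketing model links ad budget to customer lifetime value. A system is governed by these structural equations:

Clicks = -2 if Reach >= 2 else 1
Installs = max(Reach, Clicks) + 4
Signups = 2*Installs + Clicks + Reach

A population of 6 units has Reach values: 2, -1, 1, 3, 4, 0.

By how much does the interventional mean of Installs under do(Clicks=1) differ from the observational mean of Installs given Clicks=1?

Every unit gets Clicks=1 under the intervention. Installs values become 6, 5, 5, 7, 8, 5; E[Installs|do(Clicks=1)] = 6.
Conditioning on Clicks=1 selects the 3 unit(s) with Reach ∈ {-1, 1, 0}. Their Installs values: 5, 5, 5. Mean = 5.
Difference = 6 − 5 = 1.

1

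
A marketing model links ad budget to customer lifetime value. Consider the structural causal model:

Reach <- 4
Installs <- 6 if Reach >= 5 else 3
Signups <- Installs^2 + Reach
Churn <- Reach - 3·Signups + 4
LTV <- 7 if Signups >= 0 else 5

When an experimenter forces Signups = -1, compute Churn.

11

The intervention breaks the incoming arrows to Signups: Signups <- Installs^2 + Reach no longer applies, and Signups = -1.
Churn = Reach - 3·Signups + 4  [with Reach=4, Signups=-1]  = 11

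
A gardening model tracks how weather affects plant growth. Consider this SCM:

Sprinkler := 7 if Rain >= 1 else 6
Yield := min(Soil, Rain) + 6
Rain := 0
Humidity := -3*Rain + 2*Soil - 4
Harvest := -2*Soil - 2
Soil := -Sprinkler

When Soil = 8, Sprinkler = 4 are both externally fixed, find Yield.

6

Setting Soil = 8, Sprinkler = 4 by intervention discards those variables' equations.
Yield = min(Soil, Rain) + 6  [with Soil=8, Rain=0]  = 6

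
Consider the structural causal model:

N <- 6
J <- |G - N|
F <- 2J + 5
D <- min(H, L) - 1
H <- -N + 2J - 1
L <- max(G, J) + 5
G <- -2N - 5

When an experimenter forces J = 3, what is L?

8

The intervention breaks the incoming arrows to J: J <- |G - N| no longer applies, and J = 3.
G = -2N - 5  [with N=6]  = -17
L = max(G, J) + 5  [with G=-17, J=3]  = 8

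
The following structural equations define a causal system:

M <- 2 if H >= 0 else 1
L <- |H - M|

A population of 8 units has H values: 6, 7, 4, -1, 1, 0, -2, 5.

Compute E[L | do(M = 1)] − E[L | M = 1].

0.5

The intervention sets M=1 in all 8 units regardless of H. Recomputing L per unit gives 5, 6, 3, 2, 0, 1, 3, 4; average 3.
Observing M=1 restricts to units where M's equation naturally yields 1: H ∈ {-1, -2}. In that subpopulation L = 2, 3, mean 2.5.
Difference = 3 − 2.5 = 0.5.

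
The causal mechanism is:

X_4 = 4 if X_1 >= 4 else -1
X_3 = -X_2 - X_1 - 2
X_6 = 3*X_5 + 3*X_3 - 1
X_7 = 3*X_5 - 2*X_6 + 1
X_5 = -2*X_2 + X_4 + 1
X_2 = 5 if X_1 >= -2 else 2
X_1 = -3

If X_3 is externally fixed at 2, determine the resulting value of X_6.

-7

The intervention breaks the incoming arrows to X_3: X_3 = -X_2 - X_1 - 2 no longer applies, and X_3 = 2.
X_2 = 5 if X_1 >= -2 else 2  [with X_1=-3]  = 2
X_4 = 4 if X_1 >= 4 else -1  [with X_1=-3]  = -1
X_5 = -2*X_2 + X_4 + 1  [with X_2=2, X_4=-1]  = -4
X_6 = 3*X_5 + 3*X_3 - 1  [with X_5=-4, X_3=2]  = -7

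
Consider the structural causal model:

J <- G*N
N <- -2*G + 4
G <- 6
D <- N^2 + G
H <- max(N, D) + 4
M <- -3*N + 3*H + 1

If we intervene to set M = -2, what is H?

do(M=-2) replaces the equation M <- -3*N + 3*H + 1 with the constant M = -2.
No directed path runs from M to H, so H keeps its natural value.
N = -2*G + 4  [with G=6]  = -8
D = N^2 + G  [with N=-8, G=6]  = 70
H = max(N, D) + 4  [with N=-8, D=70]  = 74

74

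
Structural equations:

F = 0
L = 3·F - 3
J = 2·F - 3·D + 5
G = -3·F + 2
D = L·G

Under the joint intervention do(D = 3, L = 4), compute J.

The joint intervention fixes D = 3, L = 4, removing each variable's own equation.
J = 2·F - 3·D + 5  [with F=0, D=3]  = -4

-4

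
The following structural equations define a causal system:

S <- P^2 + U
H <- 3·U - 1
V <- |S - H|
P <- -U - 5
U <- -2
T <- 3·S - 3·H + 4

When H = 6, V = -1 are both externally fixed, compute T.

The joint intervention fixes H = 6, V = -1, removing each variable's own equation.
P = -U - 5  [with U=-2]  = -3
S = P^2 + U  [with P=-3, U=-2]  = 7
T = 3·S - 3·H + 4  [with S=7, H=6]  = 7

7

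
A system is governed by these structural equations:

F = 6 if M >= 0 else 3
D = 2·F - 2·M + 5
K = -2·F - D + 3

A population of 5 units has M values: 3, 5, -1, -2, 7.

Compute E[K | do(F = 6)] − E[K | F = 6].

Every unit gets F=6 under the intervention. K values become -20, -16, -28, -30, -12; E[K|do(F=6)] = -21.2.
E[K|F=6] averages over only the 3 units with F=6 (M = 3, 5, 7): K = -20, -16, -12, mean -16.
Difference = -21.2 − (-16) = -5.2.

-5.2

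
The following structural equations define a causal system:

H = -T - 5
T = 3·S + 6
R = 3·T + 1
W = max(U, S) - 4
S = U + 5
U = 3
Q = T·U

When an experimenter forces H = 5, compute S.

8

Under do(H=5), the mechanism H = -T - 5 is discarded; H is fixed at 5.
No directed path runs from H to S, so S keeps its natural value.
S = U + 5  [with U=3]  = 8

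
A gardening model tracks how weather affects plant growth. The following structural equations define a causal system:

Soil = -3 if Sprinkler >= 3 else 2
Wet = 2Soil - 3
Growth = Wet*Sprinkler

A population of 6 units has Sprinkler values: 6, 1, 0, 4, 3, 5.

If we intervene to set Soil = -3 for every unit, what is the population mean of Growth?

-28.5

Every unit gets Soil=-3 under the intervention. Growth values become -54, -9, 0, -36, -27, -45; E[Growth|do(Soil=-3)] = -28.5.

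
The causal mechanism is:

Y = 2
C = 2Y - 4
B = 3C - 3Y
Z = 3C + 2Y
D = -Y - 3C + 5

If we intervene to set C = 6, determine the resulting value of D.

-15

do(C=6) replaces the equation C = 2Y - 4 with the constant C = 6.
D = -Y - 3C + 5  [with Y=2, C=6]  = -15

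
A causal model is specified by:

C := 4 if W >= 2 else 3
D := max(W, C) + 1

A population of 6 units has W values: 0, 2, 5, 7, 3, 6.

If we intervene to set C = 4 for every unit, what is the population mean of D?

do(C=4) breaks C's dependence on W. With C=4 fixed, D across the units is 5, 5, 6, 8, 5, 7, mean 6.

6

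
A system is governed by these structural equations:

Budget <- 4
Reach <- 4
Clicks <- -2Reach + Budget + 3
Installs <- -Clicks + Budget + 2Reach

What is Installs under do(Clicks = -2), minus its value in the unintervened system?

The intervention breaks the incoming arrows to Clicks: Clicks <- -2Reach + Budget + 3 no longer applies, and Clicks = -2.
Installs = -Clicks + Budget + 2Reach  [with Clicks=-2, Budget=4, Reach=4]  = 14
Without intervention: Clicks = -2Reach + Budget + 3  [with Reach=4, Budget=4]  = -1; Installs = -Clicks + Budget + 2Reach  [with Clicks=-1, Budget=4, Reach=4]  = 13.
Change = 14 − 13 = 1.

1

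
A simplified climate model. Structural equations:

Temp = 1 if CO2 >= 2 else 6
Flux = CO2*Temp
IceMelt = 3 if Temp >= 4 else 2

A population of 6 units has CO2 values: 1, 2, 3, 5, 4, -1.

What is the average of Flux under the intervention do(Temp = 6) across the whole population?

Every unit gets Temp=6 under the intervention. Flux values become 6, 12, 18, 30, 24, -6; E[Flux|do(Temp=6)] = 14.

14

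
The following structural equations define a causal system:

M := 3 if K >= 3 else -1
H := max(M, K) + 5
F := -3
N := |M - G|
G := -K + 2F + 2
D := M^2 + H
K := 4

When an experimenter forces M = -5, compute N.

3

The intervention breaks the incoming arrows to M: M := 3 if K >= 3 else -1 no longer applies, and M = -5.
G = -K + 2F + 2  [with K=4, F=-3]  = -8
N = |M - G|  [with M=-5, G=-8]  = 3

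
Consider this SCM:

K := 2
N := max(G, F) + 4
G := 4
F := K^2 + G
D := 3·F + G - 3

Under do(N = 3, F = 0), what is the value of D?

1

Under do(N = 3, F = 0), each intervened variable's structural equation is replaced by its fixed value.
D = 3·F + G - 3  [with F=0, G=4]  = 1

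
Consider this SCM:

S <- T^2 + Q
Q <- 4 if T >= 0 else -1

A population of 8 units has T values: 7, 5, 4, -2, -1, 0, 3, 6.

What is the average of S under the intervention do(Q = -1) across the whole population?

16.5

The intervention sets Q=-1 in all 8 units regardless of T. Recomputing S per unit gives 48, 24, 15, 3, 0, -1, 8, 35; average 16.5.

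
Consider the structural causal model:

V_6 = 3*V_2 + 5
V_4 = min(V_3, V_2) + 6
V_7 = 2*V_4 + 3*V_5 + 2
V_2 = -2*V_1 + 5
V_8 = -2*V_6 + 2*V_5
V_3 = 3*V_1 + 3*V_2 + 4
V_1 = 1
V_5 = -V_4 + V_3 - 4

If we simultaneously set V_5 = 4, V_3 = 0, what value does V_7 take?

The joint intervention fixes V_5 = 4, V_3 = 0, removing each variable's own equation.
V_2 = -2*V_1 + 5  [with V_1=1]  = 3
V_4 = min(V_3, V_2) + 6  [with V_3=0, V_2=3]  = 6
V_7 = 2*V_4 + 3*V_5 + 2  [with V_4=6, V_5=4]  = 26

26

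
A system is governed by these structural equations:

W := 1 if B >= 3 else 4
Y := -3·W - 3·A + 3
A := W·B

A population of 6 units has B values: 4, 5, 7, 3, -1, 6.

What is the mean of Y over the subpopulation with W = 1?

Conditioning on W=1 selects the 5 unit(s) with B ∈ {4, 5, 7, 3, 6}. Their Y values: -12, -15, -21, -9, -18. Mean = -15.

-15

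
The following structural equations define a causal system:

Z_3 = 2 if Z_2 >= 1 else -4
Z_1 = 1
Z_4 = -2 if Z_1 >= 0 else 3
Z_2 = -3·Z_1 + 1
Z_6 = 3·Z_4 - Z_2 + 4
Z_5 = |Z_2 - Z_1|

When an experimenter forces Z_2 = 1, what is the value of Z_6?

Under do(Z_2=1), the mechanism Z_2 = -3·Z_1 + 1 is discarded; Z_2 is fixed at 1.
Z_4 = -2 if Z_1 >= 0 else 3  [with Z_1=1]  = -2
Z_6 = 3·Z_4 - Z_2 + 4  [with Z_4=-2, Z_2=1]  = -3

-3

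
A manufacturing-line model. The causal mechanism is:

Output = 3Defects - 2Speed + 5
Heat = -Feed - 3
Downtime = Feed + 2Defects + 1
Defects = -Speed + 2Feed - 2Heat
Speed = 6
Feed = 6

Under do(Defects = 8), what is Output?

17

Intervening sets Defects = 8 and removes its equation (Defects = -Speed + 2Feed - 2Heat).
Output = 3Defects - 2Speed + 5  [with Defects=8, Speed=6]  = 17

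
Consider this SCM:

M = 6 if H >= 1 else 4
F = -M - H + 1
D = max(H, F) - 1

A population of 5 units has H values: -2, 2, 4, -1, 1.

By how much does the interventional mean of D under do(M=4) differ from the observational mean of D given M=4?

The intervention sets M=4 in all 5 units regardless of H. Recomputing D per unit gives -2, 1, 3, -2, 0; average 0.
Observing M=4 restricts to units where M's equation naturally yields 4: H ∈ {-2, -1}. In that subpopulation D = -2, -2, mean -2.
Difference = 0 − (-2) = 2.

2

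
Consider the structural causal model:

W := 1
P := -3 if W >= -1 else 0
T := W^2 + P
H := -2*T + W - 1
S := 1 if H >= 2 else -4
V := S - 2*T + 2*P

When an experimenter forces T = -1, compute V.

-3

The intervention breaks the incoming arrows to T: T := W^2 + P no longer applies, and T = -1.
P = -3 if W >= -1 else 0  [with W=1]  = -3
H = -2*T + W - 1  [with T=-1, W=1]  = 2
S = 1 if H >= 2 else -4  [with H=2]  = 1
V = S - 2*T + 2*P  [with S=1, T=-1, P=-3]  = -3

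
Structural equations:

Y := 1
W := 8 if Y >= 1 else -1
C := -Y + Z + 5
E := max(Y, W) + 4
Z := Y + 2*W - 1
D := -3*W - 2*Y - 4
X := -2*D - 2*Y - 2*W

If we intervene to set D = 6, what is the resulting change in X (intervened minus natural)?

Intervening sets D = 6 and removes its equation (D := -3*W - 2*Y - 4).
W = 8 if Y >= 1 else -1  [with Y=1]  = 8
X = -2*D - 2*Y - 2*W  [with D=6, Y=1, W=8]  = -30
Without intervention: W = 8 if Y >= 1 else -1  [with Y=1]  = 8; D = -3*W - 2*Y - 4  [with W=8, Y=1]  = -30; X = -2*D - 2*Y - 2*W  [with D=-30, Y=1, W=8]  = 42.
Change = -30 − 42 = -72.

-72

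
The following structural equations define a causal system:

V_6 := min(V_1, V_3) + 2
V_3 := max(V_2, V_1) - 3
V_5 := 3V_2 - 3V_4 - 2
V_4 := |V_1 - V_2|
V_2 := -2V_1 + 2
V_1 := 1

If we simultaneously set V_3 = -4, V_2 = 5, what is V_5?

1

Setting V_3 = -4, V_2 = 5 by intervention discards those variables' equations.
V_4 = |V_1 - V_2|  [with V_1=1, V_2=5]  = 4
V_5 = 3V_2 - 3V_4 - 2  [with V_2=5, V_4=4]  = 1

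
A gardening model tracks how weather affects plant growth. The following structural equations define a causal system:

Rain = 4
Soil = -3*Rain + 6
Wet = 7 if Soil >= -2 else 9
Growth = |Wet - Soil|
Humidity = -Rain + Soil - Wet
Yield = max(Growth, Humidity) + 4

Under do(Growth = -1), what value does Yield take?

Under do(Growth=-1), the mechanism Growth = |Wet - Soil| is discarded; Growth is fixed at -1.
Soil = -3*Rain + 6  [with Rain=4]  = -6
Wet = 7 if Soil >= -2 else 9  [with Soil=-6]  = 9
Humidity = -Rain + Soil - Wet  [with Rain=4, Soil=-6, Wet=9]  = -19
Yield = max(Growth, Humidity) + 4  [with Growth=-1, Humidity=-19]  = 3

3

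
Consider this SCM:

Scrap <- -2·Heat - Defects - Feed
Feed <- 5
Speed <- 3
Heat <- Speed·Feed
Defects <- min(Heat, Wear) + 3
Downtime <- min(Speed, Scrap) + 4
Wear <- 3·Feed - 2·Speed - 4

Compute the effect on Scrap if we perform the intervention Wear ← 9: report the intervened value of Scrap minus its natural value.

Under do(Wear=9), the mechanism Wear <- 3·Feed - 2·Speed - 4 is discarded; Wear is fixed at 9.
Heat = Speed·Feed  [with Speed=3, Feed=5]  = 15
Defects = min(Heat, Wear) + 3  [with Heat=15, Wear=9]  = 12
Scrap = -2·Heat - Defects - Feed  [with Heat=15, Defects=12, Feed=5]  = -47
Without intervention: Heat = Speed·Feed  [with Speed=3, Feed=5]  = 15; Wear = 3·Feed - 2·Speed - 4  [with Feed=5, Speed=3]  = 5; Defects = min(Heat, Wear) + 3  [with Heat=15, Wear=5]  = 8; Scrap = -2·Heat - Defects - Feed  [with Heat=15, Defects=8, Feed=5]  = -43.
Change = -47 − (-43) = -4.

-4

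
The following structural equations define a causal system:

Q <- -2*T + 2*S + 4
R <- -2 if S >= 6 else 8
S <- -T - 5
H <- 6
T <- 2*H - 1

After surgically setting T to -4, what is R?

8

do(T=-4) replaces the equation T <- 2*H - 1 with the constant T = -4.
S = -T - 5  [with T=-4]  = -1
R = -2 if S >= 6 else 8  [with S=-1]  = 8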